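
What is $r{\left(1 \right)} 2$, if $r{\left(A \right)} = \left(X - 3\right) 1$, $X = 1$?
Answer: $-4$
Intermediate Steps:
$r{\left(A \right)} = -2$ ($r{\left(A \right)} = \left(1 - 3\right) 1 = \left(-2\right) 1 = -2$)
$r{\left(1 \right)} 2 = \left(-2\right) 2 = -4$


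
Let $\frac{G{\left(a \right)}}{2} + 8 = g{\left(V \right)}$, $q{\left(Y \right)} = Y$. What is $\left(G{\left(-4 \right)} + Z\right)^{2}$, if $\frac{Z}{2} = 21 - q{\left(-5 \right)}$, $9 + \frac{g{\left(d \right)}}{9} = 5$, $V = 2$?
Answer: $1296$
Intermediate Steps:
$g{\left(d \right)} = -36$ ($g{\left(d \right)} = -81 + 9 \cdot 5 = -81 + 45 = -36$)
$G{\left(a \right)} = -88$ ($G{\left(a \right)} = -16 + 2 \left(-36\right) = -16 - 72 = -88$)
$Z = 52$ ($Z = 2 \left(21 - -5\right) = 2 \left(21 + 5\right) = 2 \cdot 26 = 52$)
$\left(G{\left(-4 \right)} + Z\right)^{2} = \left(-88 + 52\right)^{2} = \left(-36\right)^{2} = 1296$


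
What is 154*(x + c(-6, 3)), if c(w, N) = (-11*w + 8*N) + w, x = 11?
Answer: 14630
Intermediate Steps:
c(w, N) = -10*w + 8*N
154*(x + c(-6, 3)) = 154*(11 + (-10*(-6) + 8*3)) = 154*(11 + (60 + 24)) = 154*(11 + 84) = 154*95 = 14630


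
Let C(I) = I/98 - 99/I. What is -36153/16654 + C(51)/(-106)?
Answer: -3172527585/1470514892 ≈ -2.1574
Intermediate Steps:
C(I) = -99/I + I/98 (C(I) = I*(1/98) - 99/I = I/98 - 99/I = -99/I + I/98)
-36153/16654 + C(51)/(-106) = -36153/16654 + (-99/51 + (1/98)*51)/(-106) = -36153*1/16654 + (-99*1/51 + 51/98)*(-1/106) = -36153/16654 + (-33/17 + 51/98)*(-1/106) = -36153/16654 - 2367/1666*(-1/106) = -36153/16654 + 2367/176596 = -3172527585/1470514892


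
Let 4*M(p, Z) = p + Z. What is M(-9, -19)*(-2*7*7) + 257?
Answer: 943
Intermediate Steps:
M(p, Z) = Z/4 + p/4 (M(p, Z) = (p + Z)/4 = (Z + p)/4 = Z/4 + p/4)
M(-9, -19)*(-2*7*7) + 257 = ((1/4)*(-19) + (1/4)*(-9))*(-2*7*7) + 257 = (-19/4 - 9/4)*(-14*7) + 257 = -7*(-98) + 257 = 686 + 257 = 943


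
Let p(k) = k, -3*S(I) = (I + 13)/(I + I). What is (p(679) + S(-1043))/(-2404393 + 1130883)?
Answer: -1062038/1992406395 ≈ -0.00053304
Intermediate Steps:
S(I) = -(13 + I)/(6*I) (S(I) = -(I + 13)/(3*(I + I)) = -(13 + I)/(3*(2*I)) = -(13 + I)*1/(2*I)/3 = -(13 + I)/(6*I))
(p(679) + S(-1043))/(-2404393 + 1130883) = (679 + (⅙)*(-13 - 1*(-1043))/(-1043))/(-2404393 + 1130883) = (679 + (⅙)*(-1/1043)*(-13 + 1043))/(-1273510) = (679 + (⅙)*(-1/1043)*1030)*(-1/1273510) = (679 - 515/3129)*(-1/1273510) = (2124076/3129)*(-1/1273510) = -1062038/1992406395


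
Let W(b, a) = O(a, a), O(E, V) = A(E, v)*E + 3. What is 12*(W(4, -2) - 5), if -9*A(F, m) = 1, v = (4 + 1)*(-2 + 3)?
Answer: -64/3 ≈ -21.333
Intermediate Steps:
v = 5 (v = 5*1 = 5)
A(F, m) = -1/9 (A(F, m) = -1/9*1 = -1/9)
O(E, V) = 3 - E/9 (O(E, V) = -E/9 + 3 = 3 - E/9)
W(b, a) = 3 - a/9
12*(W(4, -2) - 5) = 12*((3 - 1/9*(-2)) - 5) = 12*((3 + 2/9) - 5) = 12*(29/9 - 5) = 12*(-16/9) = -64/3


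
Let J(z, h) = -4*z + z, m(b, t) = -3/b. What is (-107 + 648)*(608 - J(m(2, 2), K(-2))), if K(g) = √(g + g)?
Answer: 652987/2 ≈ 3.2649e+5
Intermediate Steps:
K(g) = √2*√g (K(g) = √(2*g) = √2*√g)
J(z, h) = -3*z
(-107 + 648)*(608 - J(m(2, 2), K(-2))) = (-107 + 648)*(608 - (-3)*(-3/2)) = 541*(608 - (-3)*(-3*½)) = 541*(608 - (-3)*(-3)/2) = 541*(608 - 1*9/2) = 541*(608 - 9/2) = 541*(1207/2) = 652987/2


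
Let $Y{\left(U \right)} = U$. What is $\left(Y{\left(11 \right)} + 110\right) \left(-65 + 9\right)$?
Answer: $-6776$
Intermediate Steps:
$\left(Y{\left(11 \right)} + 110\right) \left(-65 + 9\right) = \left(11 + 110\right) \left(-65 + 9\right) = 121 \left(-56\right) = -6776$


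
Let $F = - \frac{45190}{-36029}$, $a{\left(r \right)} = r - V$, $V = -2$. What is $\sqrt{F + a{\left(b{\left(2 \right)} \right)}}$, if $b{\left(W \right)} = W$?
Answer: $\frac{3 \sqrt{757833986}}{36029} \approx 2.2922$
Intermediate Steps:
$a{\left(r \right)} = 2 + r$ ($a{\left(r \right)} = r - -2 = r + 2 = 2 + r$)
$F = \frac{45190}{36029}$ ($F = \left(-45190\right) \left(- \frac{1}{36029}\right) = \frac{45190}{36029} \approx 1.2543$)
$\sqrt{F + a{\left(b{\left(2 \right)} \right)}} = \sqrt{\frac{45190}{36029} + \left(2 + 2\right)} = \sqrt{\frac{45190}{36029} + 4} = \sqrt{\frac{189306}{36029}} = \frac{3 \sqrt{757833986}}{36029}$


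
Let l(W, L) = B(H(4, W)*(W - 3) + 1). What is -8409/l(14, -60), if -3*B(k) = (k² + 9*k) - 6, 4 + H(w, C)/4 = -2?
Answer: 25227/66796 ≈ 0.37767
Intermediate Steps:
H(w, C) = -24 (H(w, C) = -16 + 4*(-2) = -16 - 8 = -24)
B(k) = 2 - 3*k - k²/3 (B(k) = -((k² + 9*k) - 6)/3 = -(-6 + k² + 9*k)/3 = 2 - 3*k - k²/3)
l(W, L) = -217 + 72*W - (73 - 24*W)²/3 (l(W, L) = 2 - 3*(-24*(W - 3) + 1) - (-24*(W - 3) + 1)²/3 = 2 - 3*(-24*(-3 + W) + 1) - (-24*(-3 + W) + 1)²/3 = 2 - 3*((72 - 24*W) + 1) - ((72 - 24*W) + 1)²/3 = 2 - 3*(73 - 24*W) - (73 - 24*W)²/3 = 2 + (-219 + 72*W) - (73 - 24*W)²/3 = -217 + 72*W - (73 - 24*W)²/3)
-8409/l(14, -60) = -8409/(-5980/3 - 192*14² + 1240*14) = -8409/(-5980/3 - 192*196 + 17360) = -8409/(-5980/3 - 37632 + 17360) = -8409/(-66796/3) = -8409*(-3/66796) = 25227/66796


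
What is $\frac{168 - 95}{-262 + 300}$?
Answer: $\frac{73}{38} \approx 1.9211$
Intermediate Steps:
$\frac{168 - 95}{-262 + 300} = \frac{73}{38}$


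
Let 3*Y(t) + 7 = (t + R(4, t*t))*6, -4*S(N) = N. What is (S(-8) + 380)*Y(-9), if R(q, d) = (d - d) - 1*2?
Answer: -27886/3 ≈ -9295.3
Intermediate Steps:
S(N) = -N/4
R(q, d) = -2 (R(q, d) = 0 - 2 = -2)
Y(t) = -19/3 + 2*t (Y(t) = -7/3 + ((t - 2)*6)/3 = -7/3 + ((-2 + t)*6)/3 = -7/3 + (-12 + 6*t)/3 = -7/3 + (-4 + 2*t) = -19/3 + 2*t)
(S(-8) + 380)*Y(-9) = (-¼*(-8) + 380)*(-19/3 + 2*(-9)) = (2 + 380)*(-19/3 - 18) = 382*(-73/3) = -27886/3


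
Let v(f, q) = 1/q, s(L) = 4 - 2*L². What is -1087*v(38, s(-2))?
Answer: 1087/4 ≈ 271.75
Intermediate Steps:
-1087*v(38, s(-2)) = -1087/(4 - 2*(-2)²) = -1087/(4 - 2*4) = -1087/(4 - 8) = -1087/(-4) = -1087*(-¼) = 1087/4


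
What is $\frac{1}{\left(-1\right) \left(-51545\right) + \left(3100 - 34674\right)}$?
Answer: $\frac{1}{19971} \approx 5.0073 \cdot 10^{-5}$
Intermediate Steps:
$\frac{1}{\left(-1\right) \left(-51545\right) + \left(3100 - 34674\right)} = \frac{1}{51545 - 31574} = \frac{1}{19971}$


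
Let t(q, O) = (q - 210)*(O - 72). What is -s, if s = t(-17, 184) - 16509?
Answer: 41933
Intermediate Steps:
t(q, O) = (-210 + q)*(-72 + O)
s = -41933 (s = (15120 - 210*184 - 72*(-17) + 184*(-17)) - 16509 = (15120 - 38640 + 1224 - 3128) - 16509 = -25424 - 16509 = -41933)
-s = -1*(-41933) = 41933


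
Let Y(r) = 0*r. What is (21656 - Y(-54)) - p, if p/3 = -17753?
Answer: 74915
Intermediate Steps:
p = -53259 (p = 3*(-17753) = -53259)
Y(r) = 0
(21656 - Y(-54)) - p = (21656 - 1*0) - 1*(-53259) = (21656 + 0) + 53259 = 21656 + 53259 = 74915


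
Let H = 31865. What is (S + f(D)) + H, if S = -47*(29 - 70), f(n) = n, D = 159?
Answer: 33951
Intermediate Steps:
S = 1927 (S = -47*(-41) = 1927)
(S + f(D)) + H = (1927 + 159) + 31865 = 2086 + 31865 = 33951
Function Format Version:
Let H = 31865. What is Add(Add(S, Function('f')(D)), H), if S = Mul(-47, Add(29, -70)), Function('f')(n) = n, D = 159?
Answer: 33951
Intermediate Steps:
S = 1927 (S = Mul(-47, -41) = 1927)
Add(Add(S, Function('f')(D)), H) = Add(Add(1927, 159), 31865) = Add(2086, 31865) = 33951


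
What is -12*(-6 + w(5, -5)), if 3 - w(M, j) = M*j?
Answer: -264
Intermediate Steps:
w(M, j) = 3 - M*j
-12*(-6 + w(5, -5)) = -12*(-6 + (3 - 1*5*(-5))) = -12*(-6 + (3 + 25)) = -12*(-6 + 28) = -12*22 = -264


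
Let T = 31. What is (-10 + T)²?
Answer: 441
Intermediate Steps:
(-10 + T)² = (-10 + 31)² = 21² = 441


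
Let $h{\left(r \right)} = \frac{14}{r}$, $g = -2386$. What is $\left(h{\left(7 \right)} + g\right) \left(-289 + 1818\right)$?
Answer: $-3645136$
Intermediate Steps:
$\left(h{\left(7 \right)} + g\right) \left(-289 + 1818\right) = \left(\frac{14}{7} - 2386\right) \left(-289 + 1818\right) = \left(14 \cdot \frac{1}{7} - 2386\right) 1529 = \left(2 - 2386\right) 1529 = \left(-2384\right) 1529 = -3645136$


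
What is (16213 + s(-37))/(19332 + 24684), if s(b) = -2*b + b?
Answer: 8125/22008 ≈ 0.36918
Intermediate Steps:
s(b) = -b
(16213 + s(-37))/(19332 + 24684) = (16213 - 1*(-37))/(19332 + 24684) = (16213 + 37)/44016 = 16250*(1/44016) = 8125/22008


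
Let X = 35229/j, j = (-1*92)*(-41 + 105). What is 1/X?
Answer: -5888/35229 ≈ -0.16714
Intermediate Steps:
j = -5888 (j = -92*64 = -5888)
X = -35229/5888 (X = 35229/(-5888) = 35229*(-1/5888) = -35229/5888 ≈ -5.9832)
1/X = 1/(-35229/5888) = -5888/35229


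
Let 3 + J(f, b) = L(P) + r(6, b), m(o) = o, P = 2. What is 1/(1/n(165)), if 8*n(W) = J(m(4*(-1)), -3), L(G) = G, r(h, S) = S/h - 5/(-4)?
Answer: -1/32 ≈ -0.031250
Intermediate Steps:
r(h, S) = 5/4 + S/h (r(h, S) = S/h - 5*(-¼) = S/h + 5/4 = 5/4 + S/h)
J(f, b) = ¼ + b/6 (J(f, b) = -3 + (2 + (5/4 + b/6)) = -3 + (13/4 + b/6) = ¼ + b/6)
n(W) = -1/32 (n(W) = (¼ + (⅙)*(-3))/8 = (¼ - ½)/8 = (⅛)*(-¼) = -1/32)
1/(1/n(165)) = 1/(1/(-1/32)) = 1/(-32) = -1/32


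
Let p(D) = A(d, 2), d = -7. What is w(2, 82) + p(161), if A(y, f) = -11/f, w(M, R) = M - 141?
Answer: -289/2 ≈ -144.50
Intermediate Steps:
w(M, R) = -141 + M
p(D) = -11/2
w(2, 82) + p(161) = (-141 + 2) - 11/2 = -139 - 11/2 = -289/2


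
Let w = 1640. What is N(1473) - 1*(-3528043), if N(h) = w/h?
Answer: 5196808979/1473 ≈ 3.5280e+6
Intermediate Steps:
N(h) = 1640/h
N(1473) - 1*(-3528043) = 1640/1473 - 1*(-3528043) = 1640*(1/1473) + 3528043 = 1640/1473 + 3528043 = 5196808979/1473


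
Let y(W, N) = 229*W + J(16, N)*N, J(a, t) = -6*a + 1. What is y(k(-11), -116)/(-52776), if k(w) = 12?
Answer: -1721/6597 ≈ -0.26088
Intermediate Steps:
J(a, t) = 1 - 6*a
y(W, N) = -95*N + 229*W (y(W, N) = 229*W + (1 - 6*16)*N = 229*W + (1 - 96)*N = 229*W - 95*N = -95*N + 229*W)
y(k(-11), -116)/(-52776) = (-95*(-116) + 229*12)/(-52776) = (11020 + 2748)*(-1/52776) = 13768*(-1/52776) = -1721/6597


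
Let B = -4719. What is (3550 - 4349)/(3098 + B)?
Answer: 799/1621 ≈ 0.49291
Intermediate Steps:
(3550 - 4349)/(3098 + B) = (3550 - 4349)/(3098 - 4719) = -799/(-1621) = -799*(-1/1621) = 799/1621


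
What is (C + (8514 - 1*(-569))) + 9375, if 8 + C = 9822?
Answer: 28272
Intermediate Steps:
C = 9814 (C = -8 + 9822 = 9814)
(C + (8514 - 1*(-569))) + 9375 = (9814 + (8514 - 1*(-569))) + 9375 = (9814 + (8514 + 569)) + 9375 = (9814 + 9083) + 9375 = 18897 + 9375 = 28272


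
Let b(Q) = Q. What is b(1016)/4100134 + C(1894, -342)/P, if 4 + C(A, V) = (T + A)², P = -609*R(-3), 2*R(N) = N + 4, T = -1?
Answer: -14692604372258/1248490803 ≈ -11768.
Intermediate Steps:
R(N) = 2 + N/2 (R(N) = (N + 4)/2 = (4 + N)/2 = 2 + N/2)
P = -609/2 (P = -609*(2 + (½)*(-3)) = -609*(2 - 3/2) = -609*½ = -609/2 ≈ -304.50)
C(A, V) = -4 + (-1 + A)²
b(1016)/4100134 + C(1894, -342)/P = 1016/4100134 + (-4 + (-1 + 1894)²)/(-609/2) = 1016*(1/4100134) + (-4 + 1893²)*(-2/609) = 508/2050067 + (-4 + 3583449)*(-2/609) = 508/2050067 + 3583445*(-2/609) = 508/2050067 - 7166890/609 = -14692604372258/1248490803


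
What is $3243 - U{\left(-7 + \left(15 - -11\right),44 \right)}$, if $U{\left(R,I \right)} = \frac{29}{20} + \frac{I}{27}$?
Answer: $\frac{1749557}{540} \approx 3239.9$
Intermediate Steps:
$U{\left(R,I \right)} = \frac{29}{20} + \frac{I}{27}$ ($U{\left(R,I \right)} = 29 \cdot \frac{1}{20} + I \frac{1}{27} = \frac{29}{20} + \frac{I}{27}$)
$3243 - U{\left(-7 + \left(15 - -11\right),44 \right)} = 3243 - \left(\frac{29}{20} + \frac{1}{27} \cdot 44\right) = 3243 - \left(\frac{29}{20} + \frac{44}{27}\right) = 3243 - \frac{1663}{540} = \frac{1749557}{540}$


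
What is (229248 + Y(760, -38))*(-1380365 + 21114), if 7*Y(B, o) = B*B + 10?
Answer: -2966355982846/7 ≈ -4.2377e+11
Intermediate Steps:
Y(B, o) = 10/7 + B²/7 (Y(B, o) = (B*B + 10)/7 = (B² + 10)/7 = (10 + B²)/7 = 10/7 + B²/7)
(229248 + Y(760, -38))*(-1380365 + 21114) = (229248 + (10/7 + (⅐)*760²))*(-1380365 + 21114) = (229248 + (10/7 + (⅐)*577600))*(-1359251) = (229248 + (10/7 + 577600/7))*(-1359251) = (229248 + 577610/7)*(-1359251) = (2182346/7)*(-1359251) = -2966355982846/7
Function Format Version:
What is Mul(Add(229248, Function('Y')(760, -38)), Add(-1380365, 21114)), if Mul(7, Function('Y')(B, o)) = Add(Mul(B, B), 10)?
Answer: Rational(-2966355982846, 7) ≈ -4.2377e+11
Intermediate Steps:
Function('Y')(B, o) = Add(Rational(10, 7), Mul(Rational(1, 7), Pow(B, 2))) (Function('Y')(B, o) = Mul(Rational(1, 7), Add(Mul(B, B), 10)) = Mul(Rational(1, 7), Add(Pow(B, 2), 10)) = Mul(Rational(1, 7), Add(10, Pow(B, 2))) = Add(Rational(10, 7), Mul(Rational(1, 7), Pow(B, 2))))
Mul(Add(229248, Function('Y')(760, -38)), Add(-1380365, 21114)) = Mul(Add(229248, Add(Rational(10, 7), Mul(Rational(1, 7), Pow(760, 2)))), Add(-1380365, 21114)) = Mul(Add(229248, Add(Rational(10, 7), Mul(Rational(1, 7), 577600))), -1359251) = Mul(Add(229248, Add(Rational(10, 7), Rational(577600, 7))), -1359251) = Mul(Add(229248, Rational(577610, 7)), -1359251) = Mul(Rational(2182346, 7), -1359251) = Rational(-2966355982846, 7)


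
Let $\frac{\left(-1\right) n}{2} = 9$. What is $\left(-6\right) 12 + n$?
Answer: $-90$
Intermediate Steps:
$n = -18$ ($n = \left(-2\right) 9 = -18$)
$\left(-6\right) 12 + n = \left(-6\right) 12 - 18 = -72 - 18 = -90$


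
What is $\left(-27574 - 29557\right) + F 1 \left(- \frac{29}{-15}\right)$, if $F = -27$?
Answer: $- \frac{285916}{5} \approx -57183.0$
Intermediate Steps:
$\left(-27574 - 29557\right) + F 1 \left(- \frac{29}{-15}\right) = \left(-27574 - 29557\right) + \left(-27\right) 1 \left(- \frac{29}{-15}\right) = -57131 - 27 \left(\left(-29\right) \left(- \frac{1}{15}\right)\right) = -57131 - \frac{261}{5} = - \frac{285916}{5}$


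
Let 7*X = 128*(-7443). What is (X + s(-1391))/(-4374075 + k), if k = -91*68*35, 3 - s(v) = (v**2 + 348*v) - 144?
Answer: 11107366/32134585 ≈ 0.34565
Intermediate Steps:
s(v) = 147 - v**2 - 348*v (s(v) = 3 - ((v**2 + 348*v) - 144) = 3 - (-144 + v**2 + 348*v) = 3 + (144 - v**2 - 348*v) = 147 - v**2 - 348*v)
X = -952704/7 (X = (128*(-7443))/7 = (1/7)*(-952704) = -952704/7 ≈ -1.3610e+5)
k = -216580 (k = -6188*35 = -216580)
(X + s(-1391))/(-4374075 + k) = (-952704/7 + (147 - 1*(-1391)**2 - 348*(-1391)))/(-4374075 - 216580) = (-952704/7 + (147 - 1*1934881 + 484068))/(-4590655) = (-952704/7 + (147 - 1934881 + 484068))*(-1/4590655) = (-952704/7 - 1450666)*(-1/4590655) = -11107366/7*(-1/4590655) = 11107366/32134585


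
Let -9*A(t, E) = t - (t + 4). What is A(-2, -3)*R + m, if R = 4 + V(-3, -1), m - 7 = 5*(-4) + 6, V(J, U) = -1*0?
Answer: -47/9 ≈ -5.2222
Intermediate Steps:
V(J, U) = 0
A(t, E) = 4/9 (A(t, E) = -(t - (t + 4))/9 = -(t - (4 + t))/9 = -(t + (-4 - t))/9 = -⅑*(-4) = 4/9)
m = -7 (m = 7 + (5*(-4) + 6) = 7 + (-20 + 6) = 7 - 14 = -7)
R = 4 (R = 4 + 0 = 4)
A(-2, -3)*R + m = (4/9)*4 - 7 = 16/9 - 7 = -47/9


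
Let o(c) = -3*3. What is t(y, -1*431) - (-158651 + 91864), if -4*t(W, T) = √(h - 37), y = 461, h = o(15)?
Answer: 66787 - I*√46/4 ≈ 66787.0 - 1.6956*I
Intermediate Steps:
o(c) = -9
h = -9
t(W, T) = -I*√46/4 (t(W, T) = -√(-9 - 37)/4 = -I*√46/4)
t(y, -1*431) - (-158651 + 91864) = -I*√46/4 - (-158651 + 91864) = -I*√46/4 - 1*(-66787) = -I*√46/4 + 66787 = 66787 - I*√46/4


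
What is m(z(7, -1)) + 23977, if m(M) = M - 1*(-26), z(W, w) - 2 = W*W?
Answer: 24054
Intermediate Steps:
z(W, w) = 2 + W² (z(W, w) = 2 + W*W = 2 + W²)
m(M) = 26 + M (m(M) = M + 26 = 26 + M)
m(z(7, -1)) + 23977 = (26 + (2 + 7²)) + 23977 = (26 + (2 + 49)) + 23977 = (26 + 51) + 23977 = 77 + 23977 = 24054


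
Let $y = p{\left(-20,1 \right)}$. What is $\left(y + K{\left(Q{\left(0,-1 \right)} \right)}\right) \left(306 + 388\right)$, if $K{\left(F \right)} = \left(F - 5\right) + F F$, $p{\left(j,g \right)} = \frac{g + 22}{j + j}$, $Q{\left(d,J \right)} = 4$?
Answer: $\frac{200219}{20} \approx 10011.0$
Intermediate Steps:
$p{\left(j,g \right)} = \frac{22 + g}{2 j}$
$K{\left(F \right)} = -5 + F + F^{2}$ ($K{\left(F \right)} = \left(-5 + F\right) + F^{2} = -5 + F + F^{2}$)
$y = - \frac{23}{40}$ ($y = \frac{22 + 1}{2 \left(-20\right)} = \frac{1}{2} \left(- \frac{1}{20}\right) 23 = - \frac{23}{40} \approx -0.575$)
$\left(y + K{\left(Q{\left(0,-1 \right)} \right)}\right) \left(306 + 388\right) = \left(- \frac{23}{40} + \left(-5 + 4 + 4^{2}\right)\right) \left(306 + 388\right) = \left(- \frac{23}{40} + \left(-5 + 4 + 16\right)\right) 694 = \left(- \frac{23}{40} + 15\right) 694 = \frac{577}{40} \cdot 694 = \frac{200219}{20}$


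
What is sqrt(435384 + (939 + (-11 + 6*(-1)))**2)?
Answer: 2*sqrt(321367) ≈ 1133.8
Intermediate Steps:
sqrt(435384 + (939 + (-11 + 6*(-1)))**2) = sqrt(435384 + (939 + (-11 - 6))**2) = sqrt(435384 + (939 - 17)**2) = sqrt(435384 + 922**2) = sqrt(435384 + 850084) = sqrt(1285468) = 2*sqrt(321367)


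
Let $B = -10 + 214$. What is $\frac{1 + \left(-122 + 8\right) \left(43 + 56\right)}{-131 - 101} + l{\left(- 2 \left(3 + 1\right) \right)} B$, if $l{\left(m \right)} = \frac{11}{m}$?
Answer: $- \frac{53791}{232} \approx -231.86$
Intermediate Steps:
$B = 204$
$\frac{1 + \left(-122 + 8\right) \left(43 + 56\right)}{-131 - 101} + l{\left(- 2 \left(3 + 1\right) \right)} B = \frac{1 + \left(-122 + 8\right) \left(43 + 56\right)}{-131 - 101} + \frac{11}{\left(-2\right) \left(3 + 1\right)} 204 = \frac{1 - 11286}{-232} + \frac{11}{\left(-2\right) 4} \cdot 204 = \left(1 - 11286\right) \left(- \frac{1}{232}\right) + \frac{11}{-8} \cdot 204 = \left(-11285\right) \left(- \frac{1}{232}\right) + 11 \left(- \frac{1}{8}\right) 204 = \frac{11285}{232} - \frac{561}{2} = - \frac{53791}{232}$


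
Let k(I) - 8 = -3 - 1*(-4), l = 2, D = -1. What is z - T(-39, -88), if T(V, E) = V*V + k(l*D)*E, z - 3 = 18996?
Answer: 18270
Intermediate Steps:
z = 18999 (z = 3 + 18996 = 18999)
k(I) = 9 (k(I) = 8 + (-3 - 1*(-4)) = 8 + (-3 + 4) = 8 + 1 = 9)
T(V, E) = V**2 + 9*E (T(V, E) = V*V + 9*E = V**2 + 9*E)
z - T(-39, -88) = 18999 - ((-39)**2 + 9*(-88)) = 18999 - (1521 - 792) = 18999 - 1*729 = 18999 - 729 = 18270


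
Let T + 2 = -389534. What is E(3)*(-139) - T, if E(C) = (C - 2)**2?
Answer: 389397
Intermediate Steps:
E(C) = (-2 + C)**2
T = -389536 (T = -2 - 389534 = -389536)
E(3)*(-139) - T = (-2 + 3)**2*(-139) - 1*(-389536) = 1**2*(-139) + 389536 = 1*(-139) + 389536 = -139 + 389536 = 389397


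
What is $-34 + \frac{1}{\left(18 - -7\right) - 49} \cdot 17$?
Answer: $- \frac{833}{24} \approx -34.708$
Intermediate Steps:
$-34 + \frac{1}{\left(18 - -7\right) - 49} \cdot 17 = -34 + \frac{1}{\left(18 + 7\right) - 49} \cdot 17 = -34 + \frac{1}{25 - 49} \cdot 17 = -34 + \frac{1}{-24} \cdot 17 = -34 - \frac{17}{24} = - \frac{833}{24}$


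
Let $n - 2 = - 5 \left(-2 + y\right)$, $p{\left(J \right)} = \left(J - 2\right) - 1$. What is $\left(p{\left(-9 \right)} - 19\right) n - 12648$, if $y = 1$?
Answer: $-12865$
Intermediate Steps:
$p{\left(J \right)} = -3 + J$ ($p{\left(J \right)} = \left(-2 + J\right) - 1 = -3 + J$)
$n = 7$ ($n = 2 - 5 \left(-2 + 1\right) = 2 - -5 = 2 + 5 = 7$)
$\left(p{\left(-9 \right)} - 19\right) n - 12648 = \left(\left(-3 - 9\right) - 19\right) 7 - 12648 = \left(-12 + \left(-43 + 24\right)\right) 7 - 12648 = \left(-12 - 19\right) 7 - 12648 = \left(-31\right) 7 - 12648 = -217 - 12648 = -12865$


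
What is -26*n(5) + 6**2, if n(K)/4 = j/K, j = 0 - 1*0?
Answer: 36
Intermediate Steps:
j = 0 (j = 0 + 0 = 0)
n(K) = 0 (n(K) = 4*(0/K) = 4*0 = 0)
-26*n(5) + 6**2 = -26*0 + 6**2 = 0 + 36 = 36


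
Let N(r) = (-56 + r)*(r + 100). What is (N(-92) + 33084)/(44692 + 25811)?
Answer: 31900/70503 ≈ 0.45246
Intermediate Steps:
N(r) = (-56 + r)*(100 + r)
(N(-92) + 33084)/(44692 + 25811) = ((-5600 + (-92)**2 + 44*(-92)) + 33084)/(44692 + 25811) = ((-5600 + 8464 - 4048) + 33084)/70503 = (-1184 + 33084)*(1/70503) = 31900*(1/70503) = 31900/70503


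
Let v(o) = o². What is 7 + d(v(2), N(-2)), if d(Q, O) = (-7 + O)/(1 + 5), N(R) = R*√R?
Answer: 35/6 - I*√2/3 ≈ 5.8333 - 0.4714*I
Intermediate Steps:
N(R) = R^(3/2)
d(Q, O) = -7/6 + O/6 (d(Q, O) = (-7 + O)/6 = (-7 + O)*(⅙) = -7/6 + O/6)
7 + d(v(2), N(-2)) = 7 + (-7/6 + (-2)^(3/2)/6) = 7 + (-7/6 + (-2*I*√2)/6) = 7 + (-7/6 - I*√2/3) = 35/6 - I*√2/3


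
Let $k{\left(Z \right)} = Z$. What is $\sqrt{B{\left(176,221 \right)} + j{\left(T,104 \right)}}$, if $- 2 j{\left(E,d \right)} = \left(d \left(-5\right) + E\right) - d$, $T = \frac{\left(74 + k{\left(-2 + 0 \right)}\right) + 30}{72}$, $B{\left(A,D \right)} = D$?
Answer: $\frac{5 \sqrt{3066}}{12} \approx 23.071$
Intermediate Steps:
$T = \frac{17}{12}$ ($T = \frac{\left(74 + \left(-2 + 0\right)\right) + 30}{72} = \left(\left(74 - 2\right) + 30\right) \frac{1}{72} = \left(72 + 30\right) \frac{1}{72} = 102 \cdot \frac{1}{72} = \frac{17}{12} \approx 1.4167$)
$j{\left(E,d \right)} = 3 d - \frac{E}{2}$ ($j{\left(E,d \right)} = - \frac{\left(d \left(-5\right) + E\right) - d}{2} = - \frac{\left(- 5 d + E\right) - d}{2} = - \frac{\left(E - 5 d\right) - d}{2} = - \frac{E - 6 d}{2} = 3 d - \frac{E}{2}$)
$\sqrt{B{\left(176,221 \right)} + j{\left(T,104 \right)}} = \sqrt{221 + \left(3 \cdot 104 - \frac{17}{24}\right)} = \sqrt{221 + \left(312 - \frac{17}{24}\right)} = \sqrt{221 + \frac{7471}{24}} = \sqrt{\frac{12775}{24}} = \frac{5 \sqrt{3066}}{12}$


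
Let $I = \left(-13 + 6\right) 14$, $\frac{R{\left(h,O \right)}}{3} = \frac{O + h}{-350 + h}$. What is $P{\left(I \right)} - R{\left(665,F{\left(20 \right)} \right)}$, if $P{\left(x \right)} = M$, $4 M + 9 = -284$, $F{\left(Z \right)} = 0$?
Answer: $- \frac{955}{12} \approx -79.583$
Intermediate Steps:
$R{\left(h,O \right)} = \frac{3 \left(O + h\right)}{-350 + h}$ ($R{\left(h,O \right)} = 3 \frac{O + h}{-350 + h} = \frac{3 \left(O + h\right)}{-350 + h}$)
$I = -98$ ($I = \left(-7\right) 14 = -98$)
$M = - \frac{293}{4}$ ($M = - \frac{9}{4} + \frac{1}{4} \left(-284\right) = - \frac{9}{4} - 71 = - \frac{293}{4} \approx -73.25$)
$P{\left(x \right)} = - \frac{293}{4}$
$P{\left(I \right)} - R{\left(665,F{\left(20 \right)} \right)} = - \frac{293}{4} - \frac{3 \left(0 + 665\right)}{-350 + 665} = - \frac{293}{4} - 3 \cdot \frac{1}{315} \cdot 665 = - \frac{293}{4} - \frac{19}{3} = - \frac{955}{12}$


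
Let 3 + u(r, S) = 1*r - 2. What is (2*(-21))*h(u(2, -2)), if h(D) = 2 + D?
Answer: 42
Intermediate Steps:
u(r, S) = -5 + r (u(r, S) = -3 + (1*r - 2) = -3 + (r - 2) = -3 + (-2 + r) = -5 + r)
(2*(-21))*h(u(2, -2)) = (2*(-21))*(2 + (-5 + 2)) = -42*(2 - 3) = -42*(-1) = 42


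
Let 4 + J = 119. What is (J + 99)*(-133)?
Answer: -28462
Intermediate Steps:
J = 115 (J = -4 + 119 = 115)
(J + 99)*(-133) = (115 + 99)*(-133) = 214*(-133) = -28462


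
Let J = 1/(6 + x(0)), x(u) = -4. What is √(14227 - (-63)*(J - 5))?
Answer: √55774/2 ≈ 118.08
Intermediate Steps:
J = ½ (J = 1/(6 - 4) = 1/2 = ½ ≈ 0.50000)
√(14227 - (-63)*(J - 5)) = √(14227 - (-63)*(½ - 5)) = √(14227 - (-63)*(-9)/2) = √(14227 - 21*27/2) = √(14227 - 567/2) = √(27887/2) = √55774/2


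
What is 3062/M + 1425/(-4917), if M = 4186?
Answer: 1515134/3430427 ≈ 0.44168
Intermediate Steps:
3062/M + 1425/(-4917) = 3062/4186 + 1425/(-4917) = 3062*(1/4186) + 1425*(-1/4917) = 1531/2093 - 475/1639 = 1515134/3430427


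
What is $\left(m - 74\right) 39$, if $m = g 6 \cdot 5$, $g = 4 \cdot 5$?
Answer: $20514$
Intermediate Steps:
$g = 20$
$m = 600$ ($m = 20 \cdot 6 \cdot 5 = 120 \cdot 5 = 600$)
$\left(m - 74\right) 39 = \left(600 - 74\right) 39 = 526 \cdot 39 = 20514$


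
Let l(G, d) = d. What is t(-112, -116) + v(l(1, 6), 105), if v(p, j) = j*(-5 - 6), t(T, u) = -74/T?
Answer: -64643/56 ≈ -1154.3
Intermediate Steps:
v(p, j) = -11*j (v(p, j) = j*(-11) = -11*j)
t(-112, -116) + v(l(1, 6), 105) = -74/(-112) - 11*105 = -74*(-1/112) - 1155 = 37/56 - 1155 = -64643/56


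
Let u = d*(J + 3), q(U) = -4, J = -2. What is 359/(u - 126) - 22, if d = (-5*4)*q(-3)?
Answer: -1371/46 ≈ -29.804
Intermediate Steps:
d = 80 (d = -5*4*(-4) = -20*(-4) = 80)
u = 80 (u = 80*(-2 + 3) = 80*1 = 80)
359/(u - 126) - 22 = 359/(80 - 126) - 22 = 359/(-46) - 22 = 359*(-1/46) - 22 = -359/46 - 22 = -1371/46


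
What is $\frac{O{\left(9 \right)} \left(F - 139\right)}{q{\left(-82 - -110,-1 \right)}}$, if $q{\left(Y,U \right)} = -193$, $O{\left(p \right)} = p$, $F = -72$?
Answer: $\frac{1899}{193} \approx 9.8394$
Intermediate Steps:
$\frac{O{\left(9 \right)} \left(F - 139\right)}{q{\left(-82 - -110,-1 \right)}} = \frac{9 \left(-72 - 139\right)}{-193} = 9 \left(-211\right) \left(- \frac{1}{193}\right) = \left(-1899\right) \left(- \frac{1}{193}\right) = \frac{1899}{193}$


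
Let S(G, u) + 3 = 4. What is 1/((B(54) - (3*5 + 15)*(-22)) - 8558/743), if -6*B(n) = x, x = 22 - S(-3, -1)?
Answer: 1486/958443 ≈ 0.0015504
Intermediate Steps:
S(G, u) = 1 (S(G, u) = -3 + 4 = 1)
x = 21 (x = 22 - 1*1 = 22 - 1 = 21)
B(n) = -7/2 (B(n) = -1/6*21 = -7/2)
1/((B(54) - (3*5 + 15)*(-22)) - 8558/743) = 1/((-7/2 - (3*5 + 15)*(-22)) - 8558/743) = 1/((-7/2 - (15 + 15)*(-22)) - 8558*1/743) = 1/((-7/2 - 30*(-22)) - 8558/743) = 1/((-7/2 - 1*(-660)) - 8558/743) = 1/((-7/2 + 660) - 8558/743) = 1/(1313/2 - 8558/743) = 1/(958443/1486) = 1486/958443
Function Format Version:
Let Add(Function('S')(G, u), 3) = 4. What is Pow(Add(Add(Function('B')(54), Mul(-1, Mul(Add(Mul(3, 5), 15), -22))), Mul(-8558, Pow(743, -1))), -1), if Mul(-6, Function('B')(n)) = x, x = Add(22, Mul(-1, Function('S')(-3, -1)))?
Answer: Rational(1486, 958443) ≈ 0.0015504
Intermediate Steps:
Function('S')(G, u) = 1 (Function('S')(G, u) = Add(-3, 4) = 1)
x = 21 (x = Add(22, Mul(-1, 1)) = Add(22, -1) = 21)
Function('B')(n) = Rational(-7, 2) (Function('B')(n) = Mul(Rational(-1, 6), 21) = Rational(-7, 2))
Pow(Add(Add(Function('B')(54), Mul(-1, Mul(Add(Mul(3, 5), 15), -22))), Mul(-8558, Pow(743, -1))), -1) = Pow(Add(Add(Rational(-7, 2), Mul(-1, Mul(Add(Mul(3, 5), 15), -22))), Mul(-8558, Pow(743, -1))), -1) = Pow(Add(Add(Rational(-7, 2), Mul(-1, Mul(Add(15, 15), -22))), Mul(-8558, Rational(1, 743))), -1) = Pow(Add(Add(Rational(-7, 2), Mul(-1, Mul(30, -22))), Rational(-8558, 743)), -1) = Pow(Add(Add(Rational(-7, 2), Mul(-1, -660)), Rational(-8558, 743)), -1) = Pow(Add(Add(Rational(-7, 2), 660), Rational(-8558, 743)), -1) = Pow(Add(Rational(1313, 2), Rational(-8558, 743)), -1) = Pow(Rational(958443, 1486), -1) = Rational(1486, 958443)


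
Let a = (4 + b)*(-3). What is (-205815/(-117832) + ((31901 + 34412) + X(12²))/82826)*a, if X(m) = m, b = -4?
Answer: 0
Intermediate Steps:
a = 0 (a = (4 - 4)*(-3) = 0*(-3) = 0)
(-205815/(-117832) + ((31901 + 34412) + X(12²))/82826)*a = (-205815/(-117832) + ((31901 + 34412) + 12²)/82826)*0 = (-205815*(-1/117832) + (66313 + 144)*(1/82826))*0 = (205815/117832 + 66457*(1/82826))*0 = (205815/117832 + 66457/82826)*0 = (12438797207/4879776616)*0 = 0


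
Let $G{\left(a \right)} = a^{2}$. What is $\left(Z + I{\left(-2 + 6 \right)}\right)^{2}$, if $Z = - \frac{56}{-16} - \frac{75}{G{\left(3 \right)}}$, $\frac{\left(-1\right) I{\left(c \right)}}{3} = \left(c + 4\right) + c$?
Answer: $\frac{60025}{36} \approx 1667.4$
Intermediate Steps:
$I{\left(c \right)} = -12 - 6 c$ ($I{\left(c \right)} = - 3 \left(\left(c + 4\right) + c\right) = - 3 \left(\left(4 + c\right) + c\right) = - 3 \left(4 + 2 c\right) = -12 - 6 c$)
$Z = - \frac{29}{6}$ ($Z = - \frac{56}{-16} - \frac{75}{3^{2}} = \left(-56\right) \left(- \frac{1}{16}\right) - \frac{75}{9} = \frac{7}{2} - \frac{25}{3} = - \frac{29}{6} \approx -4.8333$)
$\left(Z + I{\left(-2 + 6 \right)}\right)^{2} = \left(- \frac{29}{6} - \left(12 + 6 \left(-2 + 6\right)\right)\right)^{2} = \left(- \frac{29}{6} - 36\right)^{2} = \left(- \frac{245}{6}\right)^{2} = \frac{60025}{36}$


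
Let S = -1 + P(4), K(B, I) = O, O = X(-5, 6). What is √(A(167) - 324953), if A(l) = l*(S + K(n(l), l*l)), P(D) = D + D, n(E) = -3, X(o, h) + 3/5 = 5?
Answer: I*√8076230/5 ≈ 568.37*I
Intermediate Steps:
X(o, h) = 22/5 (X(o, h) = -⅗ + 5 = 22/5)
O = 22/5 ≈ 4.4000
K(B, I) = 22/5
P(D) = 2*D
S = 7 (S = -1 + 2*4 = -1 + 8 = 7)
A(l) = 57*l/5 (A(l) = l*(7 + 22/5) = l*(57/5) = 57*l/5)
√(A(167) - 324953) = √((57/5)*167 - 324953) = √(9519/5 - 324953) = √(-1615246/5) = I*√8076230/5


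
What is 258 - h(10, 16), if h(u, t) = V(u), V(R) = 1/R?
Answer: 2579/10 ≈ 257.90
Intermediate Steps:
h(u, t) = 1/u
258 - h(10, 16) = 258 - 1/10 = 258 - 1*⅒ = 258 - ⅒ = 2579/10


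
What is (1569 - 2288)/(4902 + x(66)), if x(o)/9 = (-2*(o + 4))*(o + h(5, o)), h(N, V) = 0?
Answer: 719/78258 ≈ 0.0091876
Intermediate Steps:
x(o) = 9*o*(-8 - 2*o) (x(o) = 9*((-2*(o + 4))*(o + 0)) = 9*((-2*(4 + o))*o) = 9*((-8 - 2*o)*o) = 9*(o*(-8 - 2*o)) = 9*o*(-8 - 2*o))
(1569 - 2288)/(4902 + x(66)) = (1569 - 2288)/(4902 + 18*66*(-4 - 1*66)) = -719/(4902 + 18*66*(-4 - 66)) = -719/(4902 + 18*66*(-70)) = -719/(4902 - 83160) = -719/(-78258) = -719*(-1/78258) = 719/78258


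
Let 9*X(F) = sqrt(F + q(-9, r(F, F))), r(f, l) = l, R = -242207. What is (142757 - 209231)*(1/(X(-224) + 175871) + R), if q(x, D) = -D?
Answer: 2831605428314304/175871 ≈ 1.6100e+10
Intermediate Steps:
X(F) = 0 (X(F) = sqrt(F - F)/9 = sqrt(0)/9 = (1/9)*0 = 0)
(142757 - 209231)*(1/(X(-224) + 175871) + R) = (142757 - 209231)*(1/(0 + 175871) - 242207) = -66474*(1/175871 - 242207) = -66474*(-42597187296/175871) = 2831605428314304/175871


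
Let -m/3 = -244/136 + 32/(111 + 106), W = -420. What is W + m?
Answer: -3062313/7378 ≈ -415.06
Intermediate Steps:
m = 36447/7378 (m = -3*(-244/136 + 32/(111 + 106)) = -3*(-244*1/136 + 32/217) = -3*(-61/34 + 32*(1/217)) = -3*(-61/34 + 32/217) = -3*(-12149/7378) = 36447/7378 ≈ 4.9400)
W + m = -420 + 36447/7378 = -3062313/7378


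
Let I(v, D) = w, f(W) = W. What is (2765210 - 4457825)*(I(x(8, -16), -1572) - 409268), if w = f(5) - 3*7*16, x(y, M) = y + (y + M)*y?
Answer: 693293411385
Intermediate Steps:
x(y, M) = y + y*(M + y) (x(y, M) = y + (M + y)*y = y + y*(M + y))
w = -331 (w = 5 - 3*7*16 = 5 - 21*16 = 5 - 336 = -331)
I(v, D) = -331
(2765210 - 4457825)*(I(x(8, -16), -1572) - 409268) = (2765210 - 4457825)*(-331 - 409268) = -1692615*(-409599) = 693293411385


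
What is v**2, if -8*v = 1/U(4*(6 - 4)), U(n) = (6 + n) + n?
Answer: 1/30976 ≈ 3.2283e-5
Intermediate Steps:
U(n) = 6 + 2*n
v = -1/176 (v = -1/(8*(6 + 2*(4*(6 - 4)))) = -1/(8*(6 + 2*(4*2))) = -1/(8*(6 + 2*8)) = -1/(8*(6 + 16)) = -1/8/22 = -1/8*1/22 = -1/176 ≈ -0.0056818)
v**2 = (-1/176)**2 = 1/30976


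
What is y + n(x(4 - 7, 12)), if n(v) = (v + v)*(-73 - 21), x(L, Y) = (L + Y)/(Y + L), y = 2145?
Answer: 1957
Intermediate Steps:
x(L, Y) = 1 (x(L, Y) = (L + Y)/(L + Y) = 1)
n(v) = -188*v (n(v) = (2*v)*(-94) = -188*v)
y + n(x(4 - 7, 12)) = 2145 - 188*1 = 2145 - 188 = 1957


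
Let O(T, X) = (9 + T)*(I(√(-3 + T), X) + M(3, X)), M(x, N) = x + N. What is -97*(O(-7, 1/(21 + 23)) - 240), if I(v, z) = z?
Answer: 249581/11 ≈ 22689.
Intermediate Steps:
M(x, N) = N + x
O(T, X) = (3 + 2*X)*(9 + T) (O(T, X) = (9 + T)*(X + (X + 3)) = (9 + T)*(X + (3 + X)) = (9 + T)*(3 + 2*X) = (3 + 2*X)*(9 + T))
-97*(O(-7, 1/(21 + 23)) - 240) = -97*((27 + 18/(21 + 23) - 7/(21 + 23) - 7*(3 + 1/(21 + 23))) - 240) = -97*((27 + 18/44 - 7/44 - 7*(3 + 1/44)) - 240) = -97*((27 + 18*(1/44) - 7*1/44 - 7*(3 + 1/44)) - 240) = -97*((27 + 9/22 - 7/44 - 7*133/44) - 240) = -97*((27 + 9/22 - 7/44 - 931/44) - 240) = -97*(67/11 - 240) = -97*(-2573/11) = 249581/11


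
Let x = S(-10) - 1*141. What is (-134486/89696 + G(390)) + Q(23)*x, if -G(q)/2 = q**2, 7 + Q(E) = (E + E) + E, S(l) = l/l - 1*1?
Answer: -14034890059/44848 ≈ -3.1294e+5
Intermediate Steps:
S(l) = 0 (S(l) = 1 - 1 = 0)
x = -141 (x = 0 - 1*141 = 0 - 141 = -141)
Q(E) = -7 + 3*E (Q(E) = -7 + ((E + E) + E) = -7 + (2*E + E) = -7 + 3*E)
G(q) = -2*q**2
(-134486/89696 + G(390)) + Q(23)*x = (-134486/89696 - 2*390**2) + (-7 + 3*23)*(-141) = (-134486*1/89696 - 2*152100) + (-7 + 69)*(-141) = (-67243/44848 - 304200) + 62*(-141) = -13642828843/44848 - 8742 = -14034890059/44848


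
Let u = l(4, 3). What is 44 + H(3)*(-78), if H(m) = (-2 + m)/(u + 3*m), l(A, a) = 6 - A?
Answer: 406/11 ≈ 36.909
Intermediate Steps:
u = 2 (u = 6 - 1*4 = 6 - 4 = 2)
H(m) = (-2 + m)/(2 + 3*m)
44 + H(3)*(-78) = 44 + ((-2 + 3)/(2 + 3*3))*(-78) = 44 + (1/(2 + 9))*(-78) = 44 + (1/11)*(-78) = 44 - 78/11 = 406/11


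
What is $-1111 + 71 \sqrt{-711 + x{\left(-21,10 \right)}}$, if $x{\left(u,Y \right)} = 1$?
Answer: $-1111 + 71 i \sqrt{710} \approx -1111.0 + 1891.9 i$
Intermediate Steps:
$-1111 + 71 \sqrt{-711 + x{\left(-21,10 \right)}} = -1111 + 71 \sqrt{-711 + 1} = -1111 + 71 \sqrt{-710} = -1111 + 71 i \sqrt{710}$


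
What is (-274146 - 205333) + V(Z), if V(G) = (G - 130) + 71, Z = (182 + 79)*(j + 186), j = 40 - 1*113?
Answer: -450045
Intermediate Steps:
j = -73 (j = 40 - 113 = -73)
Z = 29493 (Z = (182 + 79)*(-73 + 186) = 261*113 = 29493)
V(G) = -59 + G (V(G) = (-130 + G) + 71 = -59 + G)
(-274146 - 205333) + V(Z) = (-274146 - 205333) + (-59 + 29493) = -479479 + 29434 = -450045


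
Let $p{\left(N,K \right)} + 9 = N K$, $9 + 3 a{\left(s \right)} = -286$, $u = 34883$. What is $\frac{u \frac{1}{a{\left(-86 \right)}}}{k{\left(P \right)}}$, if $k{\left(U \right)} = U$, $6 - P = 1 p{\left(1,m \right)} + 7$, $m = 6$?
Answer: $- \frac{104649}{590} \approx -177.37$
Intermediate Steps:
$a{\left(s \right)} = - \frac{295}{3}$ ($a{\left(s \right)} = -3 + \frac{1}{3} \left(-286\right) = -3 - \frac{286}{3} = - \frac{295}{3}$)
$p{\left(N,K \right)} = -9 + K N$ ($p{\left(N,K \right)} = -9 + N K = -9 + K N$)
$P = 2$ ($P = 6 - \left(1 \left(-9 + 6 \cdot 1\right) + 7\right) = 6 - \left(1 \left(-9 + 6\right) + 7\right) = 6 - \left(1 \left(-3\right) + 7\right) = 6 - \left(-3 + 7\right) = 6 - 4 = 2$)
$\frac{u \frac{1}{a{\left(-86 \right)}}}{k{\left(P \right)}} = \frac{34883 \frac{1}{- \frac{295}{3}}}{2} = 34883 \left(- \frac{3}{295}\right) \frac{1}{2} = \left(- \frac{104649}{295}\right) \frac{1}{2} = - \frac{104649}{590}$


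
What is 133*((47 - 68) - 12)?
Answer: -4389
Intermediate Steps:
133*((47 - 68) - 12) = 133*(-21 - 12) = 133*(-33) = -4389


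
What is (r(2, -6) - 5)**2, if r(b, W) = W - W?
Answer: 25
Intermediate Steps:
r(b, W) = 0
(r(2, -6) - 5)**2 = (0 - 5)**2 = (-5)**2 = 25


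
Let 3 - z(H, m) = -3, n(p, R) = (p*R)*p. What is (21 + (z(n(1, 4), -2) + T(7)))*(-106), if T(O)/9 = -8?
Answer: 4770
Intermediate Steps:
T(O) = -72 (T(O) = 9*(-8) = -72)
n(p, R) = R*p² (n(p, R) = (R*p)*p = R*p²)
z(H, m) = 6 (z(H, m) = 3 - 1*(-3) = 3 + 3 = 6)
(21 + (z(n(1, 4), -2) + T(7)))*(-106) = (21 + (6 - 72))*(-106) = (21 - 66)*(-106) = -45*(-106) = 4770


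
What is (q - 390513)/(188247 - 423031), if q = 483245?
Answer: -23183/58696 ≈ -0.39497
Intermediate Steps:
(q - 390513)/(188247 - 423031) = (483245 - 390513)/(188247 - 423031) = 92732/(-234784) = 92732*(-1/234784) = -23183/58696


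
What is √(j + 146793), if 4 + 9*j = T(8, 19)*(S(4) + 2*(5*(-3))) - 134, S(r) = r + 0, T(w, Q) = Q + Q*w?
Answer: √1316553/3 ≈ 382.47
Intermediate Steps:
S(r) = r
j = -1528/3 (j = -4/9 + ((19*(1 + 8))*(4 + 2*(5*(-3))) - 134)/9 = -4/9 + ((19*9)*(4 + 2*(-15)) - 134)/9 = -4/9 + (171*(4 - 30) - 134)/9 = -4/9 + (171*(-26) - 134)/9 = -4/9 + (-4446 - 134)/9 = -4/9 + (⅑)*(-4580) = -4/9 - 4580/9 = -1528/3 ≈ -509.33)
√(j + 146793) = √(-1528/3 + 146793) = √(438851/3) = √1316553/3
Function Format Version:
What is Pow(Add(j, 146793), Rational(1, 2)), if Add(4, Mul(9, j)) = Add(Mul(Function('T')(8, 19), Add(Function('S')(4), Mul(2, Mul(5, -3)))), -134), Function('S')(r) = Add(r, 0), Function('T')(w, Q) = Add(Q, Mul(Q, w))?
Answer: Mul(Rational(1, 3), Pow(1316553, Rational(1, 2))) ≈ 382.47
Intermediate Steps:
Function('S')(r) = r
j = Rational(-1528, 3) (j = Add(Rational(-4, 9), Mul(Rational(1, 9), Add(Mul(Mul(19, Add(1, 8)), Add(4, Mul(2, Mul(5, -3)))), -134))) = Add(Rational(-4, 9), Mul(Rational(1, 9), Add(Mul(Mul(19, 9), Add(4, Mul(2, -15))), -134))) = Add(Rational(-4, 9), Mul(Rational(1, 9), Add(Mul(171, Add(4, -30)), -134))) = Add(Rational(-4, 9), Mul(Rational(1, 9), Add(Mul(171, -26), -134))) = Add(Rational(-4, 9), Mul(Rational(1, 9), Add(-4446, -134))) = Add(Rational(-4, 9), Mul(Rational(1, 9), -4580)) = Add(Rational(-4, 9), Rational(-4580, 9)) = Rational(-1528, 3) ≈ -509.33)
Pow(Add(j, 146793), Rational(1, 2)) = Pow(Add(Rational(-1528, 3), 146793), Rational(1, 2)) = Pow(Rational(438851, 3), Rational(1, 2)) = Mul(Rational(1, 3), Pow(1316553, Rational(1, 2)))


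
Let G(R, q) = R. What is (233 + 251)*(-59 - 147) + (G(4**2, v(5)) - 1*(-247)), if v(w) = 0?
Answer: -99441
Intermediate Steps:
(233 + 251)*(-59 - 147) + (G(4**2, v(5)) - 1*(-247)) = (233 + 251)*(-59 - 147) + (4**2 - 1*(-247)) = 484*(-206) + (16 + 247) = -99704 + 263 = -99441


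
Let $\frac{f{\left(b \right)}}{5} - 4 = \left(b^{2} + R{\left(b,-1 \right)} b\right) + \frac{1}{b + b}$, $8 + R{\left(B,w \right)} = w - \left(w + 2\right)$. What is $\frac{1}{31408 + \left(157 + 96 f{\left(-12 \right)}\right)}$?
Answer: $\frac{1}{160185} \approx 6.2428 \cdot 10^{-6}$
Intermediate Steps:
$R{\left(B,w \right)} = -10$ ($R{\left(B,w \right)} = -8 + \left(w - \left(w + 2\right)\right) = -8 + \left(w - \left(2 + w\right)\right) = -8 - 2 = -10$)
$f{\left(b \right)} = 20 - 50 b + 5 b^{2} + \frac{5}{2 b}$ ($f{\left(b \right)} = 20 + 5 \left(\left(b^{2} - 10 b\right) + \frac{1}{b + b}\right) = 20 + 5 \left(\left(b^{2} - 10 b\right) + \frac{1}{2 b}\right) = 20 + 5 \left(b^{2} + \frac{1}{2 b} - 10 b\right) = 20 + \left(- 50 b + 5 b^{2} + \frac{5}{2 b}\right) = 20 - 50 b + 5 b^{2} + \frac{5}{2 b}$)
$\frac{1}{31408 + \left(157 + 96 f{\left(-12 \right)}\right)} = \frac{1}{31408 + \left(157 + 96 \left(20 - -600 + 5 \left(-12\right)^{2} + \frac{5}{2 \left(-12\right)}\right)\right)} = \frac{1}{31408 + \left(157 + 96 \left(20 + 600 + 5 \cdot 144 + \frac{5}{2} \left(- \frac{1}{12}\right)\right)\right)} = \frac{1}{31408 + \left(157 + 96 \left(20 + 600 + 720 - \frac{5}{24}\right)\right)} = \frac{1}{31408 + \left(157 + 96 \cdot \frac{32155}{24}\right)} = \frac{1}{31408 + \left(157 + 128620\right)} = \frac{1}{31408 + 128777} = \frac{1}{160185}$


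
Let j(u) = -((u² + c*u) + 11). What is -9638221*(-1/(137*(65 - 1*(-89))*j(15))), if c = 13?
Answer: -9638221/9093238 ≈ -1.0599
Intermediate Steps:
j(u) = -11 - u² - 13*u (j(u) = -((u² + 13*u) + 11) = -(11 + u² + 13*u) = -11 - u² - 13*u)
-9638221*(-1/(137*(65 - 1*(-89))*j(15))) = -9638221*(-1/(137*(65 - 1*(-89))*(-11 - 1*15² - 13*15))) = -9638221*(-1/(137*(65 + 89)*(-11 - 1*225 - 195))) = -9638221*(-1/(21098*(-11 - 225 - 195))) = -9638221/(-431*154*(-137)) = -9638221/((-66374*(-137))) = -9638221/9093238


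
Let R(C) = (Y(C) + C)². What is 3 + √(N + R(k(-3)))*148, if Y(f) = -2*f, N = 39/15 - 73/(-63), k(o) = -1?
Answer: 3 + 148*√52465/105 ≈ 325.85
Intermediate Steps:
N = 1184/315 (N = 39*(1/15) - 73*(-1/63) = 13/5 + 73/63 = 1184/315 ≈ 3.7587)
R(C) = C² (R(C) = (-2*C + C)² = (-C)² = C²)
3 + √(N + R(k(-3)))*148 = 3 + √(1184/315 + (-1)²)*148 = 3 + √(1184/315 + 1)*148 = 3 + √(1499/315)*148 = 3 + (√52465/105)*148 = 3 + 148*√52465/105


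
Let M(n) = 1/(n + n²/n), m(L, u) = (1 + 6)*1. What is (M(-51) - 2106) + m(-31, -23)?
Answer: -214099/102 ≈ -2099.0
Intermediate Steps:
m(L, u) = 7 (m(L, u) = 7*1 = 7)
M(n) = 1/(2*n) (M(n) = 1/(n + n) = 1/(2*n))
(M(-51) - 2106) + m(-31, -23) = ((½)/(-51) - 2106) + 7 = ((½)*(-1/51) - 2106) + 7 = (-1/102 - 2106) + 7 = -214813/102 + 7 = -214099/102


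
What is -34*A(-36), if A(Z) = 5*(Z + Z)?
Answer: 12240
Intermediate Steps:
A(Z) = 10*Z (A(Z) = 5*(2*Z) = 10*Z)
-34*A(-36) = -340*(-36) = -34*(-360) = 12240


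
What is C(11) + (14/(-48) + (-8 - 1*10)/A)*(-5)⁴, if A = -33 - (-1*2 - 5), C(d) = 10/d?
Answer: 862495/3432 ≈ 251.31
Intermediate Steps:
A = -26 (A = -33 - (-2 - 5) = -33 - 1*(-7) = -33 + 7 = -26)
C(11) + (14/(-48) + (-8 - 1*10)/A)*(-5)⁴ = 10/11 + (14/(-48) + (-8 - 1*10)/(-26))*(-5)⁴ = 10*(1/11) + (14*(-1/48) + (-8 - 10)*(-1/26))*625 = 10/11 + (-7/24 - 18*(-1/26))*625 = 10/11 + (-7/24 + 9/13)*625 = 10/11 + (125/312)*625 = 10/11 + 78125/312 = 862495/3432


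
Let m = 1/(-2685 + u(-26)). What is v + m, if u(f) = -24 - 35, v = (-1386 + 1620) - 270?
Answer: -98785/2744 ≈ -36.000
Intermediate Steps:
v = -36 (v = 234 - 270 = -36)
u(f) = -59
m = -1/2744 (m = 1/(-2685 - 59) = 1/(-2744) = -1/2744 ≈ -0.00036443)
v + m = -36 - 1/2744 = -98785/2744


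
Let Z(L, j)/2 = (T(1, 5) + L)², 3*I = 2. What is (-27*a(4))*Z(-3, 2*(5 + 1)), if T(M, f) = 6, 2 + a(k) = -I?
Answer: 1296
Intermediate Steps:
I = ⅔ (I = (⅓)*2 = ⅔ ≈ 0.66667)
a(k) = -8/3 (a(k) = -2 - 1*⅔ = -2 - ⅔ = -8/3)
Z(L, j) = 2*(6 + L)²
(-27*a(4))*Z(-3, 2*(5 + 1)) = (-27*(-8/3))*(2*(6 - 3)²) = 72*(2*3²) = 72*(2*9) = 72*18 = 1296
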